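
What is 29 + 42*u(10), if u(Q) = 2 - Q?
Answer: -307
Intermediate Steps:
29 + 42*u(10) = 29 + 42*(2 - 1*10) = 29 + 42*(2 - 10) = 29 + 42*(-8) = 29 - 336 = -307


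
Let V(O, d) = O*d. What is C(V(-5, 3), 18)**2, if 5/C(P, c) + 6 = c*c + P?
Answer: 25/91809 ≈ 0.00027230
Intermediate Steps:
C(P, c) = 5/(-6 + P + c**2) (C(P, c) = 5/(-6 + (c*c + P)) = 5/(-6 + (c**2 + P)) = 5/(-6 + (P + c**2)) = 5/(-6 + P + c**2))
C(V(-5, 3), 18)**2 = (5/(-6 - 5*3 + 18**2))**2 = (5/(-6 - 15 + 324))**2 = (5/303)**2 = 25/91809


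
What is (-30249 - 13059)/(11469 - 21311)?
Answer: 21654/4921 ≈ 4.4003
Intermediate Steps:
(-30249 - 13059)/(11469 - 21311) = -43308/(-9842) = -43308*(-1/9842) = 21654/4921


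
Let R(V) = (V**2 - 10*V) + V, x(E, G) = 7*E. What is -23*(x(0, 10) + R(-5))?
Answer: -1610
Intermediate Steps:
R(V) = V**2 - 9*V
-23*(x(0, 10) + R(-5)) = -23*(7*0 - 5*(-9 - 5)) = -23*(0 - 5*(-14)) = -23*(0 + 70) = -23*70 = -1610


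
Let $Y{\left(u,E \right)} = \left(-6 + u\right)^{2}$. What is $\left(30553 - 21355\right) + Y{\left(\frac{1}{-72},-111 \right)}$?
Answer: $\frac{47869921}{5184} \approx 9234.2$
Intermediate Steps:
$\left(30553 - 21355\right) + Y{\left(\frac{1}{-72},-111 \right)} = \left(30553 - 21355\right) + \left(-6 + \frac{1}{-72}\right)^{2} = 9198 + \left(-6 - \frac{1}{72}\right)^{2} = 9198 + \left(- \frac{433}{72}\right)^{2} = 9198 + \frac{187489}{5184} = \frac{47869921}{5184}$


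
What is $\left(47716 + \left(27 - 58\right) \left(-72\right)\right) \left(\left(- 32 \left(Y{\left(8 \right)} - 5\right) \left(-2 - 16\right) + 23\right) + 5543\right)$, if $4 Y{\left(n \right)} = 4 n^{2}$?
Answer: $1975443400$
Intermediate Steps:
$Y{\left(n \right)} = n^{2}$ ($Y{\left(n \right)} = \frac{4 n^{2}}{4} = n^{2}$)
$\left(47716 + \left(27 - 58\right) \left(-72\right)\right) \left(\left(- 32 \left(Y{\left(8 \right)} - 5\right) \left(-2 - 16\right) + 23\right) + 5543\right) = \left(47716 + \left(27 - 58\right) \left(-72\right)\right) \left(\left(- 32 \left(8^{2} - 5\right) \left(-2 - 16\right) + 23\right) + 5543\right) = \left(47716 - -2232\right) \left(\left(- 32 \left(64 - 5\right) \left(-18\right) + 23\right) + 5543\right) = \left(47716 + 2232\right) \left(\left(- 32 \cdot 59 \left(-18\right) + 23\right) + 5543\right) = 49948 \left(\left(\left(-32\right) \left(-1062\right) + 23\right) + 5543\right) = 49948 \left(\left(33984 + 23\right) + 5543\right) = 49948 \left(34007 + 5543\right) = 49948 \cdot 39550 = 1975443400$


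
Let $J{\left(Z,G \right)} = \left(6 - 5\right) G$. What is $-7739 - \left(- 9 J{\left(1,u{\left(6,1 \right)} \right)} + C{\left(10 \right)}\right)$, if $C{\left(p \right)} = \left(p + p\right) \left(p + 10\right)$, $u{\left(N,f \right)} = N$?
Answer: $-8085$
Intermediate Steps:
$J{\left(Z,G \right)} = G$ ($J{\left(Z,G \right)} = 1 G = G$)
$C{\left(p \right)} = 2 p \left(10 + p\right)$
$-7739 - \left(- 9 J{\left(1,u{\left(6,1 \right)} \right)} + C{\left(10 \right)}\right) = -7739 - \left(\left(-9\right) 6 + 2 \cdot 10 \left(10 + 10\right)\right) = -7739 - \left(-54 + 2 \cdot 10 \cdot 20\right) = -7739 - \left(-54 + 400\right) = -7739 - 346 = -8085$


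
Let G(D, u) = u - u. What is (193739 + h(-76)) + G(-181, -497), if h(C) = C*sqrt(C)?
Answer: 193739 - 152*I*sqrt(19) ≈ 1.9374e+5 - 662.55*I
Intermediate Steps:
G(D, u) = 0
h(C) = C**(3/2)
(193739 + h(-76)) + G(-181, -497) = (193739 + (-76)**(3/2)) + 0 = (193739 - 152*I*sqrt(19)) + 0 = 193739 - 152*I*sqrt(19)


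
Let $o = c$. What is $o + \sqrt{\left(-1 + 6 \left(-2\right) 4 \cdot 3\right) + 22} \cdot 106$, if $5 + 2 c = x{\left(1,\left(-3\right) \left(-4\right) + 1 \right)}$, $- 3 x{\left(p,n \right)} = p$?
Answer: $- \frac{8}{3} + 106 i \sqrt{123} \approx -2.6667 + 1175.6 i$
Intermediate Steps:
$x{\left(p,n \right)} = - \frac{p}{3}$
$c = - \frac{8}{3}$ ($c = - \frac{5}{2} + \frac{\left(- \frac{1}{3}\right) 1}{2} = - \frac{5}{2} + \frac{1}{2} \left(- \frac{1}{3}\right) = - \frac{5}{2} - \frac{1}{6} = - \frac{8}{3} \approx -2.6667$)
$o = - \frac{8}{3} \approx -2.6667$
$o + \sqrt{\left(-1 + 6 \left(-2\right) 4 \cdot 3\right) + 22} \cdot 106 = - \frac{8}{3} + \sqrt{\left(-1 + 6 \left(-2\right) 4 \cdot 3\right) + 22} \cdot 106 = - \frac{8}{3} + \sqrt{\left(-1 + 6 \left(\left(-8\right) 3\right)\right) + 22} \cdot 106 = - \frac{8}{3} + \sqrt{\left(-1 + 6 \left(-24\right)\right) + 22} \cdot 106 = - \frac{8}{3} + \sqrt{\left(-1 - 144\right) + 22} \cdot 106 = - \frac{8}{3} + \sqrt{-145 + 22} \cdot 106 = - \frac{8}{3} + \sqrt{-123} \cdot 106 = - \frac{8}{3} + i \sqrt{123} \cdot 106 = - \frac{8}{3} + 106 i \sqrt{123}$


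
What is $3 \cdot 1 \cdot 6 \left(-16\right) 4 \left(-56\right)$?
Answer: $64512$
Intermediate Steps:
$3 \cdot 1 \cdot 6 \left(-16\right) 4 \left(-56\right) = 3 \cdot 6 \left(\left(-64\right) \left(-56\right)\right) = 18 \cdot 3584 = 64512$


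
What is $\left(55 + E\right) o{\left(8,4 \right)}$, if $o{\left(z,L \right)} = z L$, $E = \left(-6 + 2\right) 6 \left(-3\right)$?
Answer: $4064$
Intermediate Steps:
$E = 72$ ($E = \left(-4\right) \left(-18\right) = 72$)
$o{\left(z,L \right)} = L z$
$\left(55 + E\right) o{\left(8,4 \right)} = \left(55 + 72\right) 4 \cdot 8 = 127 \cdot 32 = 4064$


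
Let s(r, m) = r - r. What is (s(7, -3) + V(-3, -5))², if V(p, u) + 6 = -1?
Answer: 49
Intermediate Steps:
V(p, u) = -7 (V(p, u) = -6 - 1 = -7)
s(r, m) = 0
(s(7, -3) + V(-3, -5))² = (0 - 7)² = (-7)² = 49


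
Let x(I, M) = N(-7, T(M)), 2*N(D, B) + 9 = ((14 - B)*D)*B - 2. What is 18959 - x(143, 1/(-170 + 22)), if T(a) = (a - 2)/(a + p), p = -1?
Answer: 422890530/22201 ≈ 19048.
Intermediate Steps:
T(a) = (-2 + a)/(-1 + a) (T(a) = (a - 2)/(a - 1) = (-2 + a)/(-1 + a))
N(D, B) = -11/2 + B*D*(14 - B)/2 (N(D, B) = -9/2 + (((14 - B)*D)*B - 2)/2 = -9/2 + ((D*(14 - B))*B - 2)/2 = -9/2 + (B*D*(14 - B) - 2)/2 = -9/2 + (-2 + B*D*(14 - B))/2 = -9/2 + (-1 + B*D*(14 - B)/2) = -11/2 + B*D*(14 - B)/2)
x(I, M) = -11/2 - 49*(-2 + M)/(-1 + M) + 7*(-2 + M)²/(2*(-1 + M)²) (x(I, M) = -11/2 + 7*((-2 + M)/(-1 + M))*(-7) - ½*(-7)*((-2 + M)/(-1 + M))² = -11/2 - 49*(-2 + M)/(-1 + M) - ½*(-7)*(-2 + M)²/(-1 + M)² = -11/2 - 49*(-2 + M)/(-1 + M) + 7*(-2 + M)²/(2*(-1 + M)²))
18959 - x(143, 1/(-170 + 22)) = 18959 - (-179 - 102/(-170 + 22)² + 288/(-170 + 22))/(2*(1 + (1/(-170 + 22))² - 2/(-170 + 22))) = 18959 - (-179 - 102*(1/(-148))² + 288/(-148))/(2*(1 + (1/(-148))² - 2/(-148))) = 18959 - (-179 - 102*(-1/148)² + 288*(-1/148))/(2*(1 + (-1/148)² - 2*(-1/148))) = 18959 - (-179 - 102*1/21904 - 72/37)/(2*(1 + 1/21904 + 1/74)) = 18959 - (-179 - 51/10952 - 72/37)/(2*22201/21904) = 18959 - 21904*(-1981771)/(2*22201*10952) = 18959 - 1*(-1981771/22201) = 18959 + 1981771/22201 = 422890530/22201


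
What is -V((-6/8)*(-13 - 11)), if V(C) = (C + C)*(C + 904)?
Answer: -33192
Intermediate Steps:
V(C) = 2*C*(904 + C) (V(C) = (2*C)*(904 + C) = 2*C*(904 + C))
-V((-6/8)*(-13 - 11)) = -2*(-6/8)*(-13 - 11)*(904 + (-6/8)*(-13 - 11)) = -2*-6*⅛*(-24)*(904 - 6*⅛*(-24)) = -2*(-¾*(-24))*(904 - ¾*(-24)) = -2*18*(904 + 18) = -2*18*922 = -1*33192 = -33192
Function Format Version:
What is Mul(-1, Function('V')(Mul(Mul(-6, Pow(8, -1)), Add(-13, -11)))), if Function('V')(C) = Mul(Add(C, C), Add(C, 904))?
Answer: -33192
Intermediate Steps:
Function('V')(C) = Mul(2, C, Add(904, C)) (Function('V')(C) = Mul(Mul(2, C), Add(904, C)) = Mul(2, C, Add(904, C)))
Mul(-1, Function('V')(Mul(Mul(-6, Pow(8, -1)), Add(-13, -11)))) = Mul(-1, Mul(2, Mul(Mul(-6, Pow(8, -1)), Add(-13, -11)), Add(904, Mul(Mul(-6, Pow(8, -1)), Add(-13, -11))))) = Mul(-1, Mul(2, Mul(Mul(-6, Rational(1, 8)), -24), Add(904, Mul(Mul(-6, Rational(1, 8)), -24)))) = Mul(-1, Mul(2, Mul(Rational(-3, 4), -24), Add(904, Mul(Rational(-3, 4), -24)))) = Mul(-1, Mul(2, 18, Add(904, 18))) = Mul(-1, Mul(2, 18, 922)) = Mul(-1, 33192) = -33192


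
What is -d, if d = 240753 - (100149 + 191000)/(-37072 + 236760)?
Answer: -48075193915/199688 ≈ -2.4075e+5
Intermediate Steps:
d = 48075193915/199688 (d = 240753 - 291149/199688 = 48075193915/199688 ≈ 2.4075e+5)
-d = -1*48075193915/199688 = -48075193915/199688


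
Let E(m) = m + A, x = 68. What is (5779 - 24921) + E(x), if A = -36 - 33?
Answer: -19143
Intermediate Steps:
A = -69
E(m) = -69 + m (E(m) = m - 69 = -69 + m)
(5779 - 24921) + E(x) = (5779 - 24921) + (-69 + 68) = -19142 - 1 = -19143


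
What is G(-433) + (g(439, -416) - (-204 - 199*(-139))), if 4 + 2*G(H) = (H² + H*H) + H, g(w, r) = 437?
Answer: 320501/2 ≈ 1.6025e+5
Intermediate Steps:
G(H) = -2 + H² + H/2 (G(H) = -2 + ((H² + H*H) + H)/2 = -2 + ((H² + H²) + H)/2 = -2 + (2*H² + H)/2 = -2 + (H + 2*H²)/2 = -2 + (H² + H/2) = -2 + H² + H/2)
G(-433) + (g(439, -416) - (-204 - 199*(-139))) = (-2 + (-433)² + (½)*(-433)) + (437 - (-204 - 199*(-139))) = (-2 + 187489 - 433/2) + (437 - (-204 + 27661)) = 374541/2 + (437 - 1*27457) = 374541/2 + (437 - 27457) = 374541/2 - 27020 = 320501/2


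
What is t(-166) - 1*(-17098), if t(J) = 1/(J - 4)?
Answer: 2906659/170 ≈ 17098.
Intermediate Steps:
t(J) = 1/(-4 + J)
t(-166) - 1*(-17098) = 1/(-4 - 166) - 1*(-17098) = 1/(-170) + 17098 = -1/170 + 17098 = 2906659/170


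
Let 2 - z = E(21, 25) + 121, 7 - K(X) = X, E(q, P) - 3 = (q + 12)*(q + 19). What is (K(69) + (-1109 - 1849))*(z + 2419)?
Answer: -2950540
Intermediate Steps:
E(q, P) = 3 + (12 + q)*(19 + q) (E(q, P) = 3 + (q + 12)*(q + 19) = 3 + (12 + q)*(19 + q))
K(X) = 7 - X
z = -1442 (z = 2 - ((231 + 21² + 31*21) + 121) = 2 - ((231 + 441 + 651) + 121) = 2 - (1323 + 121) = 2 - 1*1444 = 2 - 1444 = -1442)
(K(69) + (-1109 - 1849))*(z + 2419) = ((7 - 1*69) + (-1109 - 1849))*(-1442 + 2419) = ((7 - 69) - 2958)*977 = (-62 - 2958)*977 = -3020*977 = -2950540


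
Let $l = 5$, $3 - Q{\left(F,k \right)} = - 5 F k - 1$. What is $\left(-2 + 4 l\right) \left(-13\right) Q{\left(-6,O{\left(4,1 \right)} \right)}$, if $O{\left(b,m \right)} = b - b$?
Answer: $-936$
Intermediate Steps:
$O{\left(b,m \right)} = 0$
$Q{\left(F,k \right)} = 4 + 5 F k$ ($Q{\left(F,k \right)} = 3 - \left(- 5 F k - 1\right) = 3 - \left(-1 - 5 F k\right) = 3 + \left(1 + 5 F k\right) = 4 + 5 F k$)
$\left(-2 + 4 l\right) \left(-13\right) Q{\left(-6,O{\left(4,1 \right)} \right)} = \left(-2 + 4 \cdot 5\right) \left(-13\right) \left(4 + 5 \left(-6\right) 0\right) = \left(-2 + 20\right) \left(-13\right) \left(4 + 0\right) = 18 \left(-13\right) 4 = \left(-234\right) 4 = -936$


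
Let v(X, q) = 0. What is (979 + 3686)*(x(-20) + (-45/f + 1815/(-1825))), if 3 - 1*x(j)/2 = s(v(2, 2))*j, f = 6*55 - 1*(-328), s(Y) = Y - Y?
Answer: 1106296353/48034 ≈ 23032.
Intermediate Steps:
s(Y) = 0
f = 658 (f = 330 + 328 = 658)
x(j) = 6 (x(j) = 6 - 0*j = 6 - 2*0 = 6 + 0 = 6)
(979 + 3686)*(x(-20) + (-45/f + 1815/(-1825))) = (979 + 3686)*(6 + (-45/658 + 1815/(-1825))) = 4665*(6 + (-45*1/658 + 1815*(-1/1825))) = 4665*(6 + (-45/658 - 363/365)) = 4665*(6 - 255279/240170) = 4665*(1185741/240170) = 1106296353/48034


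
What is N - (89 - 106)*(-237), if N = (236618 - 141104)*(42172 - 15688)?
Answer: 2529588747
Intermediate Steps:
N = 2529592776 (N = 95514*26484 = 2529592776)
N - (89 - 106)*(-237) = 2529592776 - (89 - 106)*(-237) = 2529592776 - (-17)*(-237) = 2529592776 - 1*4029 = 2529592776 - 4029 = 2529588747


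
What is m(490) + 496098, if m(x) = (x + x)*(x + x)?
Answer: 1456498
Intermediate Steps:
m(x) = 4*x**2 (m(x) = (2*x)*(2*x) = 4*x**2)
m(490) + 496098 = 4*490**2 + 496098 = 4*240100 + 496098 = 960400 + 496098 = 1456498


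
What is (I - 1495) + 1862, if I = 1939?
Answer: 2306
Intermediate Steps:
(I - 1495) + 1862 = (1939 - 1495) + 1862 = 444 + 1862 = 2306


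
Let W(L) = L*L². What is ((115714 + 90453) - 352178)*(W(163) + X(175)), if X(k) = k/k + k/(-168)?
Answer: -15176080659197/24 ≈ -6.3234e+11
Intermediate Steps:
X(k) = 1 - k/168 (X(k) = 1 + k*(-1/168) = 1 - k/168)
W(L) = L³
((115714 + 90453) - 352178)*(W(163) + X(175)) = ((115714 + 90453) - 352178)*(163³ + (1 - 1/168*175)) = (206167 - 352178)*(4330747 + (1 - 25/24)) = -146011*(4330747 - 1/24) = -146011*103937927/24 = -15176080659197/24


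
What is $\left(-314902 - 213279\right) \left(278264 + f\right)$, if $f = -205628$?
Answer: $-38364955116$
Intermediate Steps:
$\left(-314902 - 213279\right) \left(278264 + f\right) = \left(-314902 - 213279\right) \left(278264 - 205628\right) = \left(-528181\right) 72636 = -38364955116$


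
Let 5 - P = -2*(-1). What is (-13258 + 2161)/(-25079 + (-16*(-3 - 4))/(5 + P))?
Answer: 1233/2785 ≈ 0.44273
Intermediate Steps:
P = 3 (P = 5 - (-2)*(-1) = 5 - 1*2 = 5 - 2 = 3)
(-13258 + 2161)/(-25079 + (-16*(-3 - 4))/(5 + P)) = (-13258 + 2161)/(-25079 + (-16*(-3 - 4))/(5 + 3)) = -11097/(-25079 - 16*(-7)/8) = -11097/(-25079 + 112*(1/8)) = -11097/(-25079 + 14) = -11097/(-25065) = -11097*(-1/25065) = 1233/2785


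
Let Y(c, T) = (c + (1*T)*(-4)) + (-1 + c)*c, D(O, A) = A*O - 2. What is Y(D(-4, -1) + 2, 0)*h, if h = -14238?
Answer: -227808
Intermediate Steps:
D(O, A) = -2 + A*O
Y(c, T) = c - 4*T + c*(-1 + c) (Y(c, T) = (c + T*(-4)) + c*(-1 + c) = (c - 4*T) + c*(-1 + c) = c - 4*T + c*(-1 + c))
Y(D(-4, -1) + 2, 0)*h = (((-2 - 1*(-4)) + 2)² - 4*0)*(-14238) = (((-2 + 4) + 2)² + 0)*(-14238) = ((2 + 2)² + 0)*(-14238) = (4² + 0)*(-14238) = (16 + 0)*(-14238) = 16*(-14238) = -227808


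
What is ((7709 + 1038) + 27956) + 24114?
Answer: 60817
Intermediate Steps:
((7709 + 1038) + 27956) + 24114 = (8747 + 27956) + 24114 = 36703 + 24114 = 60817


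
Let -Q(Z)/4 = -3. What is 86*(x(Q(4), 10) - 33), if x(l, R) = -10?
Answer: -3698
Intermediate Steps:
Q(Z) = 12 (Q(Z) = -4*(-3) = 12)
86*(x(Q(4), 10) - 33) = 86*(-10 - 33) = 86*(-43) = -3698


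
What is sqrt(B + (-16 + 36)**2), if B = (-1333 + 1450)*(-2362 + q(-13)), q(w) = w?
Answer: 5*I*sqrt(11099) ≈ 526.76*I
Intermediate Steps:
B = -277875 (B = (-1333 + 1450)*(-2362 - 13) = 117*(-2375) = -277875)
sqrt(B + (-16 + 36)**2) = sqrt(-277875 + (-16 + 36)**2) = sqrt(-277875 + 20**2) = sqrt(-277875 + 400) = sqrt(-277475) = 5*I*sqrt(11099)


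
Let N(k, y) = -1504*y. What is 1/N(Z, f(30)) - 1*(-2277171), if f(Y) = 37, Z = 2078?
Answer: 126720011807/55648 ≈ 2.2772e+6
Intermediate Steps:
1/N(Z, f(30)) - 1*(-2277171) = 1/(-1504*37) - 1*(-2277171) = 1/(-55648) + 2277171 = -1/55648 + 2277171 = 126720011807/55648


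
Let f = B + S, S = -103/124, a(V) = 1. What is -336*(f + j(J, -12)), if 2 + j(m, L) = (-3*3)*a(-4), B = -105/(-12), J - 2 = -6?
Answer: 32088/31 ≈ 1035.1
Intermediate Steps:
J = -4 (J = 2 - 6 = -4)
B = 35/4 (B = -105*(-1/12) = 35/4 ≈ 8.7500)
j(m, L) = -11 (j(m, L) = -2 - 3*3*1 = -2 - 9*1 = -2 - 9 = -11)
S = -103/124 (S = -103*1/124 = -103/124 ≈ -0.83065)
f = 491/62 (f = 35/4 - 103/124 = 491/62 ≈ 7.9194)
-336*(f + j(J, -12)) = -336*(491/62 - 11) = -336*(-191/62) = 32088/31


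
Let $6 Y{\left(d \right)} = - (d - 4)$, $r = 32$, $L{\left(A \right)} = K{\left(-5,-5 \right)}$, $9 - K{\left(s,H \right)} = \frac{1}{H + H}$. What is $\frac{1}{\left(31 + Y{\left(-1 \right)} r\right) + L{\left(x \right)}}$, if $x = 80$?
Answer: $\frac{30}{2003} \approx 0.014978$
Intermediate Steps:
$K{\left(s,H \right)} = 9 - \frac{1}{2 H}$ ($K{\left(s,H \right)} = 9 - \frac{1}{H + H} = 9 - \frac{1}{2 H}$)
$L{\left(A \right)} = \frac{91}{10}$ ($L{\left(A \right)} = 9 - \frac{1}{2 \left(-5\right)} = 9 - - \frac{1}{10} = 9 + \frac{1}{10} = \frac{91}{10}$)
$Y{\left(d \right)} = \frac{2}{3} - \frac{d}{6}$ ($Y{\left(d \right)} = \frac{\left(-1\right) \left(d - 4\right)}{6} = \frac{\left(-1\right) \left(-4 + d\right)}{6} = \frac{4 - d}{6} = \frac{2}{3} - \frac{d}{6}$)
$\frac{1}{\left(31 + Y{\left(-1 \right)} r\right) + L{\left(x \right)}} = \frac{1}{\left(31 + \left(\frac{2}{3} - - \frac{1}{6}\right) 32\right) + \frac{91}{10}} = \frac{1}{\left(31 + \left(\frac{2}{3} + \frac{1}{6}\right) 32\right) + \frac{91}{10}} = \frac{1}{\left(31 + \frac{5}{6} \cdot 32\right) + \frac{91}{10}} = \frac{1}{\left(31 + \frac{80}{3}\right) + \frac{91}{10}} = \frac{1}{\frac{173}{3} + \frac{91}{10}} = \frac{1}{\frac{2003}{30}} = \frac{30}{2003}$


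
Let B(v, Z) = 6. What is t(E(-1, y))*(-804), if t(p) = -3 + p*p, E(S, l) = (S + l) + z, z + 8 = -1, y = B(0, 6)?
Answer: -10452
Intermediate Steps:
y = 6
z = -9 (z = -8 - 1 = -9)
E(S, l) = -9 + S + l (E(S, l) = (S + l) - 9 = -9 + S + l)
t(p) = -3 + p²
t(E(-1, y))*(-804) = (-3 + (-9 - 1 + 6)²)*(-804) = (-3 + (-4)²)*(-804) = (-3 + 16)*(-804) = 13*(-804) = -10452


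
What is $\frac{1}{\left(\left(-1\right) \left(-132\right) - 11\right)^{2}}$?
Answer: $\frac{1}{14641} \approx 6.8301 \cdot 10^{-5}$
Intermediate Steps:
$\frac{1}{\left(\left(-1\right) \left(-132\right) - 11\right)^{2}} = \frac{1}{\left(132 - 11\right)^{2}} = \frac{1}{121^{2}} = \frac{1}{14641}$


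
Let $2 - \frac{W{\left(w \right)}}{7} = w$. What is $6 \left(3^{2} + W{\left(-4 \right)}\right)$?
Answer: $306$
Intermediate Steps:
$W{\left(w \right)} = 14 - 7 w$
$6 \left(3^{2} + W{\left(-4 \right)}\right) = 6 \left(3^{2} + \left(14 - -28\right)\right) = 6 \left(9 + \left(14 + 28\right)\right) = 6 \left(9 + 42\right) = 6 \cdot 51 = 306$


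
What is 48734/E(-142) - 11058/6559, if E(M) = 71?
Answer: 318861188/465689 ≈ 684.71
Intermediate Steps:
48734/E(-142) - 11058/6559 = 48734/71 - 11058/6559 = 318861188/465689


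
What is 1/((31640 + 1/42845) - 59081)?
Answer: -42845/1175709644 ≈ -3.6442e-5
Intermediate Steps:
1/((31640 + 1/42845) - 59081) = 1/(1355615801/42845 - 59081) = 1/(-1175709644/42845) = -42845/1175709644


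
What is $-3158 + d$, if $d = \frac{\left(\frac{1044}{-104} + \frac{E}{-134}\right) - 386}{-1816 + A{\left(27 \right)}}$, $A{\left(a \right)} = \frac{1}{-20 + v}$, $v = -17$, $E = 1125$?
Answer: $- \frac{184809241580}{58525103} \approx -3157.8$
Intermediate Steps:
$A{\left(a \right)} = - \frac{1}{37}$ ($A{\left(a \right)} = \frac{1}{-20 - 17} = \frac{1}{-37} = - \frac{1}{37}$)
$d = \frac{13033694}{58525103}$ ($d = \frac{\left(\frac{1044}{-104} + \frac{1125}{-134}\right) - 386}{-1816 - \frac{1}{37}} = \frac{\left(1044 \left(- \frac{1}{104}\right) + 1125 \left(- \frac{1}{134}\right)\right) - 386}{- \frac{67193}{37}} = \left(\left(- \frac{261}{26} - \frac{1125}{134}\right) - 386\right) \left(- \frac{37}{67193}\right) = \left(- \frac{16056}{871} - 386\right) \left(- \frac{37}{67193}\right) = \left(- \frac{352262}{871}\right) \left(- \frac{37}{67193}\right) = \frac{13033694}{58525103} \approx 0.2227$)
$-3158 + d = -3158 + \frac{13033694}{58525103} = - \frac{184809241580}{58525103}$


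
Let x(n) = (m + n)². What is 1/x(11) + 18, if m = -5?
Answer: 649/36 ≈ 18.028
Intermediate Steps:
x(n) = (-5 + n)²
1/x(11) + 18 = 1/((-5 + 11)²) + 18 = 1/(6²) + 18 = 1/36 + 18 = 649/36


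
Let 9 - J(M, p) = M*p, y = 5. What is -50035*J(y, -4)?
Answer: -1451015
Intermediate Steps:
J(M, p) = 9 - M*p
-50035*J(y, -4) = -50035*(9 - 1*5*(-4)) = -50035*(9 + 20) = -50035*29 = -1451015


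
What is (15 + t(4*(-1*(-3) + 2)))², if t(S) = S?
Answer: 1225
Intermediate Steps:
(15 + t(4*(-1*(-3) + 2)))² = (15 + 4*(-1*(-3) + 2))² = (15 + 4*(3 + 2))² = (15 + 4*5)² = (15 + 20)² = 35² = 1225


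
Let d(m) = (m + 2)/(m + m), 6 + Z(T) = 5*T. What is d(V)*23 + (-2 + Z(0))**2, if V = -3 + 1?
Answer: 64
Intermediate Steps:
Z(T) = -6 + 5*T
V = -2
d(m) = (2 + m)/(2*m) (d(m) = (2 + m)/((2*m)) = (2 + m)*(1/(2*m)) = (2 + m)/(2*m))
d(V)*23 + (-2 + Z(0))**2 = ((1/2)*(2 - 2)/(-2))*23 + (-2 + (-6 + 5*0))**2 = ((1/2)*(-1/2)*0)*23 + (-2 + (-6 + 0))**2 = 0*23 + (-2 - 6)**2 = 0 + (-8)**2 = 0 + 64 = 64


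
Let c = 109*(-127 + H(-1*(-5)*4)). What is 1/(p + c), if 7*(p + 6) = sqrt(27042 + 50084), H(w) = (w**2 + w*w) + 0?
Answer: 73351/5380367627 - sqrt(1574)/5380367627 ≈ 1.3626e-5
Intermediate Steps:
H(w) = 2*w**2 (H(w) = (w**2 + w**2) + 0 = 2*w**2 + 0 = 2*w**2)
p = -6 + sqrt(1574) (p = -6 + sqrt(27042 + 50084)/7 = -6 + sqrt(77126)/7 = -6 + (7*sqrt(1574))/7 = -6 + sqrt(1574) ≈ 33.674)
c = 73357 (c = 109*(-127 + 2*(-1*(-5)*4)**2) = 109*(-127 + 2*(5*4)**2) = 109*(-127 + 2*20**2) = 109*(-127 + 2*400) = 109*(-127 + 800) = 109*673 = 73357)
1/(p + c) = 1/((-6 + sqrt(1574)) + 73357) = 1/(73351 + sqrt(1574))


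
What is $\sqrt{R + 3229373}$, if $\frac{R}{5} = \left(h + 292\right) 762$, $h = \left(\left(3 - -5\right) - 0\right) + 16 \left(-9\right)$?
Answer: $\sqrt{3823733} \approx 1955.4$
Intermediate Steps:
$h = -136$ ($h = \left(\left(3 + 5\right) + 0\right) - 144 = \left(8 + 0\right) - 144 = 8 - 144 = -136$)
$R = 594360$ ($R = 5 \left(-136 + 292\right) 762 = 5 \cdot 156 \cdot 762 = 5 \cdot 118872 = 594360$)
$\sqrt{R + 3229373} = \sqrt{594360 + 3229373} = \sqrt{3823733}$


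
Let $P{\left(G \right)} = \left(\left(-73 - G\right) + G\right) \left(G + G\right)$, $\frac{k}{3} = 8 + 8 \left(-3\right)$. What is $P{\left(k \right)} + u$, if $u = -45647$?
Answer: $-38639$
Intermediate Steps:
$k = -48$ ($k = 3 \left(8 + 8 \left(-3\right)\right) = 3 \left(8 - 24\right) = 3 \left(-16\right) = -48$)
$P{\left(G \right)} = - 146 G$ ($P{\left(G \right)} = - 73 \cdot 2 G = - 146 G$)
$P{\left(k \right)} + u = \left(-146\right) \left(-48\right) - 45647 = 7008 - 45647 = -38639$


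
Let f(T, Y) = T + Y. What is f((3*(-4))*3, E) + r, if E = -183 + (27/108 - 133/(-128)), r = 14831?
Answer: 1870501/128 ≈ 14613.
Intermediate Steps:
E = -23259/128 (E = -183 + (27*(1/108) - 133*(-1/128)) = -183 + (¼ + 133/128) = -183 + 165/128 = -23259/128 ≈ -181.71)
f((3*(-4))*3, E) + r = ((3*(-4))*3 - 23259/128) + 14831 = (-12*3 - 23259/128) + 14831 = (-36 - 23259/128) + 14831 = -27867/128 + 14831 = 1870501/128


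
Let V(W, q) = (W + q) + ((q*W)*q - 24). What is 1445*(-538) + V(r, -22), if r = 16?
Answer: -769696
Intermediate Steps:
V(W, q) = -24 + W + q + W*q² (V(W, q) = (W + q) + ((W*q)*q - 24) = (W + q) + (W*q² - 24) = (W + q) + (-24 + W*q²) = -24 + W + q + W*q²)
1445*(-538) + V(r, -22) = 1445*(-538) + (-24 + 16 - 22 + 16*(-22)²) = -777410 + (-24 + 16 - 22 + 16*484) = -777410 + (-24 + 16 - 22 + 7744) = -777410 + 7714 = -769696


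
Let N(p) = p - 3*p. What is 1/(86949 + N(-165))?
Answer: 1/87279 ≈ 1.1458e-5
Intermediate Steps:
N(p) = -2*p
1/(86949 + N(-165)) = 1/(86949 - 2*(-165)) = 1/(86949 + 330) = 1/87279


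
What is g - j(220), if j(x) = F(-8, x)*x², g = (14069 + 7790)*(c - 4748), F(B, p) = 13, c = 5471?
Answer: 15174857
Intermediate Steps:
g = 15804057 (g = (14069 + 7790)*(5471 - 4748) = 21859*723 = 15804057)
j(x) = 13*x²
g - j(220) = 15804057 - 13*220² = 15804057 - 13*48400 = 15804057 - 1*629200 = 15804057 - 629200 = 15174857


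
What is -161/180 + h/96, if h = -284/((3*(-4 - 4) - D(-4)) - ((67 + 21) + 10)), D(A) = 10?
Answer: -13813/15840 ≈ -0.87203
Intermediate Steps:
h = 71/33 (h = -284/((3*(-4 - 4) - 1*10) - ((67 + 21) + 10)) = -284/((3*(-8) - 10) - (88 + 10)) = -284/((-24 - 10) - 1*98) = -284/(-34 - 98) = -284/(-132) = -284*(-1/132) = 71/33 ≈ 2.1515)
-161/180 + h/96 = -161/180 + (71/33)/96 = -161*1/180 + (71/33)*(1/96) = -161/180 + 71/3168 = -13813/15840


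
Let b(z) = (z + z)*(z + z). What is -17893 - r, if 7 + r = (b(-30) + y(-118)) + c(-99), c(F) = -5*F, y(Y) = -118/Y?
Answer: -21982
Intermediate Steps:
b(z) = 4*z² (b(z) = (2*z)*(2*z) = 4*z²)
r = 4089 (r = -7 + ((4*(-30)² - 118/(-118)) - 5*(-99)) = -7 + ((4*900 - 118*(-1/118)) + 495) = -7 + ((3600 + 1) + 495) = -7 + (3601 + 495) = -7 + 4096 = 4089)
-17893 - r = -17893 - 1*4089 = -17893 - 4089 = -21982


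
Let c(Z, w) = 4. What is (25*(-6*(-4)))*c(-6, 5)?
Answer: 2400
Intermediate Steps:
(25*(-6*(-4)))*c(-6, 5) = (25*(-6*(-4)))*4 = (25*24)*4 = 600*4 = 2400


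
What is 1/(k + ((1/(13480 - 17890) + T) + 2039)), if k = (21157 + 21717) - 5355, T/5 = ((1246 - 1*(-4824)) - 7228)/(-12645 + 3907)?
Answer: 19267290/762188220401 ≈ 2.5279e-5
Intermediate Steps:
T = 2895/4369 (T = 5*(((1246 - 1*(-4824)) - 7228)/(-12645 + 3907)) = 5*(((1246 + 4824) - 7228)/(-8738)) = 5*((6070 - 7228)*(-1/8738)) = 5*(-1158*(-1/8738)) = 5*(579/4369) = 2895/4369 ≈ 0.66262)
k = 37519 (k = 42874 - 5355 = 37519)
1/(k + ((1/(13480 - 17890) + T) + 2039)) = 1/(37519 + ((1/(13480 - 17890) + 2895/4369) + 2039)) = 1/(37519 + ((1/(-4410) + 2895/4369) + 2039)) = 1/(37519 + ((-1/4410 + 2895/4369) + 2039)) = 1/(37519 + (12762581/19267290 + 2039)) = 1/(37519 + 39298766891/19267290) = 1/(762188220401/19267290) = 19267290/762188220401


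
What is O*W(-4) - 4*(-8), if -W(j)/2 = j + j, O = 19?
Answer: 336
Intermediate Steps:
W(j) = -4*j (W(j) = -2*(j + j) = -4*j)
O*W(-4) - 4*(-8) = 19*(-4*(-4)) - 4*(-8) = 19*16 + 32 = 304 + 32 = 336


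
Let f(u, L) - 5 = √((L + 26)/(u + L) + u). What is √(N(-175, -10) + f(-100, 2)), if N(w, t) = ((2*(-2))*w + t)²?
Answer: √(23329145 + 21*I*√546)/7 ≈ 690.0 + 0.0072567*I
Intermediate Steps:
f(u, L) = 5 + √(u + (26 + L)/(L + u)) (f(u, L) = 5 + √((L + 26)/(u + L) + u) = 5 + √((26 + L)/(L + u) + u) = 5 + √(u + (26 + L)/(L + u)))
N(w, t) = (t - 4*w)² (N(w, t) = (-4*w + t)² = (t - 4*w)²)
√(N(-175, -10) + f(-100, 2)) = √((-10 - 4*(-175))² + (5 + √((26 + 2 - 100*(2 - 100))/(2 - 100)))) = √((-10 + 700)² + (5 + √((26 + 2 - 100*(-98))/(-98)))) = √(690² + (5 + √(-(26 + 2 + 9800)/98))) = √(476100 + (5 + √(-1/98*9828))) = √(476100 + (5 + √(-702/7))) = √(476100 + (5 + 3*I*√546/7)) = √(476105 + 3*I*√546/7)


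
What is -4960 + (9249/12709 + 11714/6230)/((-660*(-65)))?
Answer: -161996283234476/32660541375 ≈ -4960.0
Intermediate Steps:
-4960 + (9249/12709 + 11714/6230)/((-660*(-65))) = -4960 + (9249*(1/12709) + 11714*(1/6230))/42900 = -4960 + (9249/12709 + 5857/3115)*(1/42900) = -4960 + (103247248/39588535)*(1/42900) = -4960 + 1985524/32660541375 = -161996283234476/32660541375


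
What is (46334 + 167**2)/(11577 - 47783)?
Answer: -74223/36206 ≈ -2.0500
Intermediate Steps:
(46334 + 167**2)/(11577 - 47783) = (46334 + 27889)/(-36206) = 74223*(-1/36206) = -74223/36206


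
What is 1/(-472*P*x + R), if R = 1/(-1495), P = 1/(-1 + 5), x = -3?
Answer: 1495/529229 ≈ 0.0028249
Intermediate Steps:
P = ¼ (P = 1/4 = ¼ ≈ 0.25000)
R = -1/1495 ≈ -0.00066890
1/(-472*P*x + R) = 1/(-118*(-3) - 1/1495) = 1/(-472*(-¾) - 1/1495) = 1/(354 - 1/1495) = 1/(529229/1495) = 1495/529229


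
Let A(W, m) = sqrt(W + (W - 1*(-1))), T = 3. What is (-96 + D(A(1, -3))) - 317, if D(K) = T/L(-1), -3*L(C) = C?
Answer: -404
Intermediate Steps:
L(C) = -C/3
A(W, m) = sqrt(1 + 2*W) (A(W, m) = sqrt(W + (W + 1)) = sqrt(W + (1 + W)) = sqrt(1 + 2*W))
D(K) = 9 (D(K) = 3/((-1/3*(-1))) = 3/(1/3) = 3*3 = 9)
(-96 + D(A(1, -3))) - 317 = (-96 + 9) - 317 = -87 - 317 = -404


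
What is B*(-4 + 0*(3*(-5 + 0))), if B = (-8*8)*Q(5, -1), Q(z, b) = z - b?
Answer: 1536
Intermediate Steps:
B = -384 (B = (-8*8)*(5 - 1*(-1)) = -64*(5 + 1) = -64*6 = -384)
B*(-4 + 0*(3*(-5 + 0))) = -384*(-4 + 0*(3*(-5 + 0))) = -384*(-4 + 0*(3*(-5))) = -384*(-4 + 0*(-15)) = -384*(-4 + 0) = -384*(-4) = 1536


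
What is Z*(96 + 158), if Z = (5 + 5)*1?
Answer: 2540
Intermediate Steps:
Z = 10 (Z = 10*1 = 10)
Z*(96 + 158) = 10*(96 + 158) = 10*254 = 2540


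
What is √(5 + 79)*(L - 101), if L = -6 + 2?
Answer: -210*√21 ≈ -962.34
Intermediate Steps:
L = -4
√(5 + 79)*(L - 101) = √(5 + 79)*(-4 - 101) = √84*(-105) = (2*√21)*(-105) = -210*√21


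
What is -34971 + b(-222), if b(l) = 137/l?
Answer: -7763699/222 ≈ -34972.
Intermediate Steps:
-34971 + b(-222) = -34971 + 137/(-222) = -34971 + 137*(-1/222) = -34971 - 137/222 = -7763699/222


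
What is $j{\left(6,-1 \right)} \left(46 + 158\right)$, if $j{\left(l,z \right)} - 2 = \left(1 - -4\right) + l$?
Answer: $2652$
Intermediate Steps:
$j{\left(l,z \right)} = 7 + l$ ($j{\left(l,z \right)} = 2 + \left(\left(1 - -4\right) + l\right) = 2 + \left(\left(1 + 4\right) + l\right) = 2 + \left(5 + l\right) = 7 + l$)
$j{\left(6,-1 \right)} \left(46 + 158\right) = \left(7 + 6\right) \left(46 + 158\right) = 13 \cdot 204 = 2652$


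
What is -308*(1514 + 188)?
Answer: -524216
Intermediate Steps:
-308*(1514 + 188) = -308*1702 = -524216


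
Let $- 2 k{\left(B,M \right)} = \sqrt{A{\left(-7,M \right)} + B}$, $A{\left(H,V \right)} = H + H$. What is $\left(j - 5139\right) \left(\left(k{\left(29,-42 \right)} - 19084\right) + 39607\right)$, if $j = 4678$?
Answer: $-9461103 + \frac{461 \sqrt{15}}{2} \approx -9.4602 \cdot 10^{6}$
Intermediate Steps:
$A{\left(H,V \right)} = 2 H$
$k{\left(B,M \right)} = - \frac{\sqrt{-14 + B}}{2}$ ($k{\left(B,M \right)} = - \frac{\sqrt{2 \left(-7\right) + B}}{2} = - \frac{\sqrt{-14 + B}}{2}$)
$\left(j - 5139\right) \left(\left(k{\left(29,-42 \right)} - 19084\right) + 39607\right) = \left(4678 - 5139\right) \left(\left(- \frac{\sqrt{-14 + 29}}{2} - 19084\right) + 39607\right) = - 461 \left(\left(- \frac{\sqrt{15}}{2} - 19084\right) + 39607\right) = - 461 \left(\left(-19084 - \frac{\sqrt{15}}{2}\right) + 39607\right) = - 461 \left(20523 - \frac{\sqrt{15}}{2}\right) = -9461103 + \frac{461 \sqrt{15}}{2}$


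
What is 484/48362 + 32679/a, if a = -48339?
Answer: -86501429/129876151 ≈ -0.66603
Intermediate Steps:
484/48362 + 32679/a = 484/48362 + 32679/(-48339) = 484*(1/48362) + 32679*(-1/48339) = 242/24181 - 3631/5371 = -86501429/129876151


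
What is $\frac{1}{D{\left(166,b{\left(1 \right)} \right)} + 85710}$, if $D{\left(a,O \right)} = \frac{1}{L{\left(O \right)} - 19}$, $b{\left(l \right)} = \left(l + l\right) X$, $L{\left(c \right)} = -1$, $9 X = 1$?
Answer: $\frac{20}{1714199} \approx 1.1667 \cdot 10^{-5}$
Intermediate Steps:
$X = \frac{1}{9}$ ($X = \frac{1}{9} \cdot 1 = \frac{1}{9} \approx 0.11111$)
$b{\left(l \right)} = \frac{2 l}{9}$ ($b{\left(l \right)} = \left(l + l\right) \frac{1}{9} = 2 l \frac{1}{9} = \frac{2 l}{9}$)
$D{\left(a,O \right)} = - \frac{1}{20}$ ($D{\left(a,O \right)} = \frac{1}{-1 - 19} = \frac{1}{-20} = - \frac{1}{20}$)
$\frac{1}{D{\left(166,b{\left(1 \right)} \right)} + 85710} = \frac{1}{- \frac{1}{20} + 85710} = \frac{1}{\frac{1714199}{20}} = \frac{20}{1714199}$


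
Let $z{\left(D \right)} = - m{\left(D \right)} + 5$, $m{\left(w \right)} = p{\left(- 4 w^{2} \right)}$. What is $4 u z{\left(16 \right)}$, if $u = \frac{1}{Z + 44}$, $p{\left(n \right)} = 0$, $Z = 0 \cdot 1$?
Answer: $\frac{5}{11} \approx 0.45455$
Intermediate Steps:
$Z = 0$
$m{\left(w \right)} = 0$
$u = \frac{1}{44}$ ($u = \frac{1}{0 + 44} = \frac{1}{44} \approx 0.022727$)
$z{\left(D \right)} = 5$ ($z{\left(D \right)} = \left(-1\right) 0 + 5 = 0 + 5 = 5$)
$4 u z{\left(16 \right)} = 4 \cdot \frac{1}{44} \cdot 5 = \frac{1}{11} \cdot 5 = \frac{5}{11}$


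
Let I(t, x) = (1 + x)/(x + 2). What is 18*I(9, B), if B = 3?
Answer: 72/5 ≈ 14.400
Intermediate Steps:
I(t, x) = (1 + x)/(2 + x)
18*I(9, B) = 18*((1 + 3)/(2 + 3)) = 18*(4/5) = 72/5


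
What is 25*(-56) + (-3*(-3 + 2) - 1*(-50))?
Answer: -1347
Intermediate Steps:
25*(-56) + (-3*(-3 + 2) - 1*(-50)) = -1400 + (-3*(-1) + 50) = -1400 + (3 + 50) = -1400 + 53 = -1347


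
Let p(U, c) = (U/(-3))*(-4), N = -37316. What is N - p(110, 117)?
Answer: -112388/3 ≈ -37463.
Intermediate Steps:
p(U, c) = 4*U/3 (p(U, c) = (U*(-⅓))*(-4) = -U/3*(-4) = 4*U/3)
N - p(110, 117) = -37316 - 4*110/3 = -37316 - 1*440/3 = -37316 - 440/3 = -112388/3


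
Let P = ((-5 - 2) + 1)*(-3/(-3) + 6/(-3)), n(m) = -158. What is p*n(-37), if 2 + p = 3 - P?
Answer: 790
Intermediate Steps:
P = 6 (P = (-7 + 1)*(-3*(-⅓) + 6*(-⅓)) = -6*(1 - 2) = -6*(-1) = 6)
p = -5 (p = -2 + (3 - 1*6) = -2 + (3 - 6) = -2 - 3 = -5)
p*n(-37) = -5*(-158) = 790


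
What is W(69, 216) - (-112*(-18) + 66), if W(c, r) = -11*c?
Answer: -2841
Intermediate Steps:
W(69, 216) - (-112*(-18) + 66) = -11*69 - (-112*(-18) + 66) = -759 - (2016 + 66) = -759 - 1*2082 = -759 - 2082 = -2841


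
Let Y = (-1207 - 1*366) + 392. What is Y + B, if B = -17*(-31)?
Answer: -654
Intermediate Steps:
B = 527
Y = -1181 (Y = (-1207 - 366) + 392 = -1573 + 392 = -1181)
Y + B = -1181 + 527 = -654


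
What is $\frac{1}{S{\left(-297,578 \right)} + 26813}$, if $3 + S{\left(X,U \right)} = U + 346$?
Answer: $\frac{1}{27734} \approx 3.6057 \cdot 10^{-5}$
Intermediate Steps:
$S{\left(X,U \right)} = 343 + U$ ($S{\left(X,U \right)} = -3 + \left(U + 346\right) = -3 + \left(346 + U\right) = 343 + U$)
$\frac{1}{S{\left(-297,578 \right)} + 26813} = \frac{1}{\left(343 + 578\right) + 26813} = \frac{1}{921 + 26813} = \frac{1}{27734}$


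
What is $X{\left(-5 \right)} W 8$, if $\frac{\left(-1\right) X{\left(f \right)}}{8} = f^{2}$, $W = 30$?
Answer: $-48000$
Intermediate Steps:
$X{\left(f \right)} = - 8 f^{2}$
$X{\left(-5 \right)} W 8 = - 8 \left(-5\right)^{2} \cdot 30 \cdot 8 = \left(-8\right) 25 \cdot 30 \cdot 8 = \left(-200\right) 30 \cdot 8 = \left(-6000\right) 8 = -48000$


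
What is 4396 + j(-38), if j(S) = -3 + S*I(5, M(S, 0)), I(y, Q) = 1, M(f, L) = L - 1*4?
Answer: 4355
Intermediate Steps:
M(f, L) = -4 + L (M(f, L) = L - 4 = -4 + L)
j(S) = -3 + S (j(S) = -3 + S*1 = -3 + S)
4396 + j(-38) = 4396 + (-3 - 38) = 4396 - 41 = 4355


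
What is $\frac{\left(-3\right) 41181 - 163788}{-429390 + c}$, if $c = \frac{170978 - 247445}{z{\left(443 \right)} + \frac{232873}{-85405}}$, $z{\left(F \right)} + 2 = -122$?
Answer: $\frac{1036603378261}{1546932413045} \approx 0.6701$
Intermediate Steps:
$z{\left(F \right)} = -124$ ($z{\left(F \right)} = -2 - 122 = -124$)
$c = \frac{6530664135}{10823093}$ ($c = \frac{170978 - 247445}{-124 + \frac{232873}{-85405}} = - \frac{76467}{-124 + 232873 \left(- \frac{1}{85405}\right)} = - \frac{76467}{-124 - \frac{232873}{85405}} = - \frac{76467}{- \frac{10823093}{85405}} = \left(-76467\right) \left(- \frac{85405}{10823093}\right) = \frac{6530664135}{10823093} \approx 603.4$)
$\frac{\left(-3\right) 41181 - 163788}{-429390 + c} = \frac{\left(-3\right) 41181 - 163788}{-429390 + \frac{6530664135}{10823093}} = \frac{-123543 - 163788}{- \frac{4640797239135}{10823093}} = \left(-287331\right) \left(- \frac{10823093}{4640797239135}\right) = \frac{1036603378261}{1546932413045}$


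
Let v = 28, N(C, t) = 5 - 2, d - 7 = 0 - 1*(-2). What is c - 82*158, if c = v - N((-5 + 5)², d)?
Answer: -12931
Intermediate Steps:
d = 9 (d = 7 + (0 - 1*(-2)) = 7 + (0 + 2) = 7 + 2 = 9)
N(C, t) = 3
c = 25 (c = 28 - 1*3 = 28 - 3 = 25)
c - 82*158 = 25 - 82*158 = 25 - 12956 = -12931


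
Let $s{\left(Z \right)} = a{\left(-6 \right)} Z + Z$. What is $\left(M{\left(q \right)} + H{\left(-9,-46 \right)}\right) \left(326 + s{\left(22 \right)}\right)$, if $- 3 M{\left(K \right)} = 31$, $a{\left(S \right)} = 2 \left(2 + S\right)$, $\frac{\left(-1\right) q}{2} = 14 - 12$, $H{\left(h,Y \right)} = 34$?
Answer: $\frac{12212}{3} \approx 4070.7$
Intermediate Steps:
$q = -4$ ($q = - 2 \left(14 - 12\right) = \left(-2\right) 2 = -4$)
$a{\left(S \right)} = 4 + 2 S$
$M{\left(K \right)} = - \frac{31}{3}$ ($M{\left(K \right)} = \left(- \frac{1}{3}\right) 31 = - \frac{31}{3}$)
$s{\left(Z \right)} = - 7 Z$ ($s{\left(Z \right)} = \left(4 + 2 \left(-6\right)\right) Z + Z = \left(4 - 12\right) Z + Z = - 8 Z + Z = - 7 Z$)
$\left(M{\left(q \right)} + H{\left(-9,-46 \right)}\right) \left(326 + s{\left(22 \right)}\right) = \left(- \frac{31}{3} + 34\right) \left(326 - 154\right) = \frac{71 \left(326 - 154\right)}{3} = \frac{71}{3} \cdot 172 = \frac{12212}{3}$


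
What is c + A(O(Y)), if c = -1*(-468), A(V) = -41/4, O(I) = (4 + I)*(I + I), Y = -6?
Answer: 1831/4 ≈ 457.75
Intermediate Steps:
O(I) = 2*I*(4 + I) (O(I) = (4 + I)*(2*I) = 2*I*(4 + I))
A(V) = -41/4 (A(V) = -41*¼ = -41/4)
c = 468
c + A(O(Y)) = 468 - 41/4 = 1831/4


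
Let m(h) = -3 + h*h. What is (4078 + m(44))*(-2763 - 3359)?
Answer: -36799342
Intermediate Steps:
m(h) = -3 + h²
(4078 + m(44))*(-2763 - 3359) = (4078 + (-3 + 44²))*(-2763 - 3359) = (4078 + (-3 + 1936))*(-6122) = (4078 + 1933)*(-6122) = 6011*(-6122) = -36799342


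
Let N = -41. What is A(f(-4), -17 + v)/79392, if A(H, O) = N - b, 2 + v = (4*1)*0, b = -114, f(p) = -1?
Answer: 73/79392 ≈ 0.00091949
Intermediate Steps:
v = -2 (v = -2 + (4*1)*0 = -2 + 4*0 = -2 + 0 = -2)
A(H, O) = 73 (A(H, O) = -41 - 1*(-114) = -41 + 114 = 73)
A(f(-4), -17 + v)/79392 = 73/79392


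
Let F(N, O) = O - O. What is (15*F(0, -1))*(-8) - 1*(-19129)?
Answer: 19129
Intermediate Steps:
F(N, O) = 0
(15*F(0, -1))*(-8) - 1*(-19129) = (15*0)*(-8) - 1*(-19129) = 0*(-8) + 19129 = 0 + 19129 = 19129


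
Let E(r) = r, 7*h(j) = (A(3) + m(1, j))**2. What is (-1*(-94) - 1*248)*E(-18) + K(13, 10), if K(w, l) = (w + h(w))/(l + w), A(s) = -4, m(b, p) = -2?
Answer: 446419/161 ≈ 2772.8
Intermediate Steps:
h(j) = 36/7 (h(j) = (-4 - 2)**2/7 = (1/7)*(-6)**2 = (1/7)*36 = 36/7)
K(w, l) = (36/7 + w)/(l + w) (K(w, l) = (w + 36/7)/(l + w) = (36/7 + w)/(l + w))
(-1*(-94) - 1*248)*E(-18) + K(13, 10) = (-1*(-94) - 1*248)*(-18) + (36/7 + 13)/(10 + 13) = (94 - 248)*(-18) + (127/7)/23 = -154*(-18) + (1/23)*(127/7) = 2772 + 127/161 = 446419/161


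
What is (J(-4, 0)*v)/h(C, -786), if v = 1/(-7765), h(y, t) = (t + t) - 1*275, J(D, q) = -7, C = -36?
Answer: -7/14341955 ≈ -4.8808e-7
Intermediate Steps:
h(y, t) = -275 + 2*t (h(y, t) = 2*t - 275 = -275 + 2*t)
v = -1/7765 ≈ -0.00012878
(J(-4, 0)*v)/h(C, -786) = (-7*(-1/7765))/(-275 + 2*(-786)) = 7/(7765*(-275 - 1572)) = (7/7765)/(-1847) = (7/7765)*(-1/1847) = -7/14341955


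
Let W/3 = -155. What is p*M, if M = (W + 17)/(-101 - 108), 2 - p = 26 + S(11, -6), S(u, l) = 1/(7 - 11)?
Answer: -560/11 ≈ -50.909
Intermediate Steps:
W = -465 (W = 3*(-155) = -465)
S(u, l) = -1/4 (S(u, l) = 1/(-4) = -1/4)
p = -95/4 (p = 2 - (26 - 1/4) = 2 - 1*103/4 = 2 - 103/4 = -95/4 ≈ -23.750)
M = 448/209 (M = (-465 + 17)/(-101 - 108) = -448/(-209) = -448*(-1/209) = 448/209 ≈ 2.1435)
p*M = -95/4*448/209 = -560/11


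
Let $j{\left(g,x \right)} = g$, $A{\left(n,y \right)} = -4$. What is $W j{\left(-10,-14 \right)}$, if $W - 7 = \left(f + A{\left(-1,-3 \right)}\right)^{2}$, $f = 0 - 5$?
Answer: $-880$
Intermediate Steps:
$f = -5$
$W = 88$ ($W = 7 + \left(-5 - 4\right)^{2} = 7 + \left(-9\right)^{2} = 7 + 81 = 88$)
$W j{\left(-10,-14 \right)} = 88 \left(-10\right) = -880$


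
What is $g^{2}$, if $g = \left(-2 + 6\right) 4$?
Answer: $256$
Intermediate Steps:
$g = 16$ ($g = 4 \cdot 4 = 16$)
$g^{2} = 16^{2} = 256$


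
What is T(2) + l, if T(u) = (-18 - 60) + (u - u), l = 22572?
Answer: 22494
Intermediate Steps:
T(u) = -78 (T(u) = -78 + 0 = -78)
T(2) + l = -78 + 22572 = 22494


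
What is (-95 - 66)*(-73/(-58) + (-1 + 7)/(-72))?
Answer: -65849/348 ≈ -189.22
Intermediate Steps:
(-95 - 66)*(-73/(-58) + (-1 + 7)/(-72)) = -161*(-73*(-1/58) + 6*(-1/72)) = -161*(73/58 - 1/12) = -161*409/348 = -65849/348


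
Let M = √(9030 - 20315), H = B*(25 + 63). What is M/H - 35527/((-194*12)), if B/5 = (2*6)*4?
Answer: 35527/2328 + I*√11285/21120 ≈ 15.261 + 0.0050299*I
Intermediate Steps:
B = 240 (B = 5*((2*6)*4) = 5*(12*4) = 5*48 = 240)
H = 21120 (H = 240*(25 + 63) = 240*88 = 21120)
M = I*√11285 (M = √(-11285) = I*√11285 ≈ 106.23*I)
M/H - 35527/((-194*12)) = (I*√11285)/21120 - 35527/((-194*12)) = (I*√11285)*(1/21120) - 35527/(-2328) = I*√11285/21120 - 35527*(-1/2328) = I*√11285/21120 + 35527/2328 = 35527/2328 + I*√11285/21120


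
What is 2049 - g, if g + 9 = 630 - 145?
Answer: 1573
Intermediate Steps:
g = 476 (g = -9 + (630 - 145) = -9 + 485 = 476)
2049 - g = 2049 - 1*476 = 2049 - 476 = 1573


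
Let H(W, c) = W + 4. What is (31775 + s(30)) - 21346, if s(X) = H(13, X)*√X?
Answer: 10429 + 17*√30 ≈ 10522.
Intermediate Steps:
H(W, c) = 4 + W
s(X) = 17*√X (s(X) = (4 + 13)*√X = 17*√X)
(31775 + s(30)) - 21346 = (31775 + 17*√30) - 21346 = 10429 + 17*√30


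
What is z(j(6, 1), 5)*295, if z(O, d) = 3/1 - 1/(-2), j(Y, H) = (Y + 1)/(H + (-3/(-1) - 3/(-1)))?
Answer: 2065/2 ≈ 1032.5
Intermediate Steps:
j(Y, H) = (1 + Y)/(6 + H) (j(Y, H) = (1 + Y)/(H + (-3*(-1) - 3*(-1))) = (1 + Y)/(H + (3 + 3)) = (1 + Y)/(H + 6) = (1 + Y)/(6 + H))
z(O, d) = 7/2 (z(O, d) = 3*1 - 1*(-½) = 3 + ½ = 7/2)
z(j(6, 1), 5)*295 = (7/2)*295 = 2065/2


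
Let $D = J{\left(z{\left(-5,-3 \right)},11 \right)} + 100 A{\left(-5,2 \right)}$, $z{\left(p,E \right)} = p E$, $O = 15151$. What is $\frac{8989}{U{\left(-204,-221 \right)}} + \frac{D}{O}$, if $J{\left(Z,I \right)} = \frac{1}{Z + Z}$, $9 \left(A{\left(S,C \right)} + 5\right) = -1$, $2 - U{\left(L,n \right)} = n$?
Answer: $\frac{12247053179}{304080570} \approx 40.276$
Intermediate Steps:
$U{\left(L,n \right)} = 2 - n$
$A{\left(S,C \right)} = - \frac{46}{9}$ ($A{\left(S,C \right)} = -5 + \frac{1}{9} \left(-1\right) = -5 - \frac{1}{9} = - \frac{46}{9}$)
$z{\left(p,E \right)} = E p$
$J{\left(Z,I \right)} = \frac{1}{2 Z}$
$D = - \frac{45997}{90}$ ($D = \frac{1}{2 \left(\left(-3\right) \left(-5\right)\right)} + 100 \left(- \frac{46}{9}\right) = \frac{1}{2 \cdot 15} - \frac{4600}{9} = \frac{1}{2} \cdot \frac{1}{15} - \frac{4600}{9} = \frac{1}{30} - \frac{4600}{9} = - \frac{45997}{90} \approx -511.08$)
$\frac{8989}{U{\left(-204,-221 \right)}} + \frac{D}{O} = \frac{8989}{2 - -221} - \frac{45997}{90 \cdot 15151} = \frac{8989}{2 + 221} - \frac{45997}{1363590} = \frac{8989}{223} - \frac{45997}{1363590} = \frac{12247053179}{304080570}$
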